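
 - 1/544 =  - 1/544 = - 0.00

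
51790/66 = 784 + 23/33 = 784.70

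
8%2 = 0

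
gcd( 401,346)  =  1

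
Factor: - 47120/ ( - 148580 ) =2^2*17^(  -  1 ) * 23^( -1)*31^1 = 124/391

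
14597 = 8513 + 6084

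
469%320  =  149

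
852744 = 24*35531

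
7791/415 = 18 + 321/415 = 18.77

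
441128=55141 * 8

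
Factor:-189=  - 3^3*7^1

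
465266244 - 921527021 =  - 456260777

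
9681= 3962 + 5719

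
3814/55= 3814/55=69.35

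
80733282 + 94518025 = 175251307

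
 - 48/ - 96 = 1/2 = 0.50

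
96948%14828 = 7980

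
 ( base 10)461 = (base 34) dj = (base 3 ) 122002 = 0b111001101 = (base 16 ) 1CD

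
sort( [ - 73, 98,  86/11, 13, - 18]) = [  -  73,-18,86/11, 13,98 ] 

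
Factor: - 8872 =-2^3 * 1109^1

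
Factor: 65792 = 2^8 * 257^1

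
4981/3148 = 4981/3148  =  1.58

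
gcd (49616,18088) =56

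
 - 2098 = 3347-5445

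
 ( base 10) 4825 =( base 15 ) 166a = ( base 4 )1023121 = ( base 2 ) 1001011011001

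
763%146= 33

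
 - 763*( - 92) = 70196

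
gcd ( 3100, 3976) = 4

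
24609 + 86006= 110615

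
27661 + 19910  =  47571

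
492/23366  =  246/11683 = 0.02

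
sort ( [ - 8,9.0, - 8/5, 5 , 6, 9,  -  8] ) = [ - 8  , - 8, - 8/5,5, 6,9.0, 9 ]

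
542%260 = 22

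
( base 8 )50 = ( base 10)40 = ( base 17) 26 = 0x28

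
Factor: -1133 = -11^1 * 103^1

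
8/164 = 2/41 =0.05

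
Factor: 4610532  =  2^2 * 3^1*41^1*9371^1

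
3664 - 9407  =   - 5743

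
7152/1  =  7152  =  7152.00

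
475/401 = 1 + 74/401 = 1.18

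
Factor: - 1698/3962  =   - 3^1*7^ ( - 1 ) = -  3/7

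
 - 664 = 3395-4059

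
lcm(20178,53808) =161424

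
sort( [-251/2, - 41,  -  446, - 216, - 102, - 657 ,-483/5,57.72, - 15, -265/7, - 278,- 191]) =[ - 657, - 446, - 278,-216, -191, - 251/2,-102, - 483/5, - 41,-265/7, - 15,57.72] 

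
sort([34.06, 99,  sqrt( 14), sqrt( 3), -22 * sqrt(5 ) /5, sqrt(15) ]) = [  -  22*sqrt(5)/5,sqrt(3 ), sqrt (14 ),  sqrt(15),34.06,99]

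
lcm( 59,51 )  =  3009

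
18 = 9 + 9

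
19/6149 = 19/6149 = 0.00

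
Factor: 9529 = 13^1*733^1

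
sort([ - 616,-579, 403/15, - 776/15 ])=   [  -  616, - 579,  -  776/15 , 403/15 ]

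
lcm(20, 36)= 180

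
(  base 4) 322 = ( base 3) 2011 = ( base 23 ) 2c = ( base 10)58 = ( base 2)111010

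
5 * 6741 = 33705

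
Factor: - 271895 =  - 5^1*13^1*47^1*89^1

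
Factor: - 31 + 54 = 23^1 = 23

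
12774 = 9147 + 3627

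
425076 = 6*70846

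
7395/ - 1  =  -7395/1 = -7395.00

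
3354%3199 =155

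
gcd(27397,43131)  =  1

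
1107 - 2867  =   - 1760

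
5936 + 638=6574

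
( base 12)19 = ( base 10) 21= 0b10101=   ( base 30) l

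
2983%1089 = 805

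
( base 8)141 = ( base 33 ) 2v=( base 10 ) 97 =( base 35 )2r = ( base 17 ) 5C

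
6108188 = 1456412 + 4651776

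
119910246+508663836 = 628574082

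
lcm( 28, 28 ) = 28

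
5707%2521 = 665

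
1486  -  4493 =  - 3007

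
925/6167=925/6167=0.15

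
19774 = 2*9887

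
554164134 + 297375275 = 851539409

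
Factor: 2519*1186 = 2^1*11^1*229^1*593^1 = 2987534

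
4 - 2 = 2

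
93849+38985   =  132834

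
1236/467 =1236/467 = 2.65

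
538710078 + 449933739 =988643817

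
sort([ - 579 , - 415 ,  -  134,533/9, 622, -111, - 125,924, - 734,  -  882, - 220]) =[ - 882, - 734, - 579, - 415, - 220,- 134, - 125, - 111,533/9,622,924]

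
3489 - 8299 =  - 4810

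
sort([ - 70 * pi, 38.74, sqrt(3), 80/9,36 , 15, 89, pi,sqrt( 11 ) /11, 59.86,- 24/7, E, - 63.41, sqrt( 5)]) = [-70*pi, - 63.41, - 24/7, sqrt ( 11)/11, sqrt (3 ), sqrt(5 ), E, pi, 80/9, 15,36, 38.74, 59.86 , 89 ] 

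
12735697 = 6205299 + 6530398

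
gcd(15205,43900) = 5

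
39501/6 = 6583+1/2 = 6583.50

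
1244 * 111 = 138084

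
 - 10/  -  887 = 10/887 = 0.01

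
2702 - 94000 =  - 91298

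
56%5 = 1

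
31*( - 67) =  - 2077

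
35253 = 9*3917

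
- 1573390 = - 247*6370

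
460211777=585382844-125171067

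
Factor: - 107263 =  - 13^1*37^1*223^1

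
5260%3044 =2216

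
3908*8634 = 33741672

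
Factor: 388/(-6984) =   -  1/18  =  - 2^( - 1)*3^ ( - 2 )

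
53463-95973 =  - 42510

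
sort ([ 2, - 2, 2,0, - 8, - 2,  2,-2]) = [ - 8,-2,-2, - 2, 0 , 2,2 , 2]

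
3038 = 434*7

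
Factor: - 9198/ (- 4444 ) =4599/2222=2^( - 1)*3^2*7^1*11^ (  -  1)*73^1*101^( - 1) 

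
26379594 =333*79218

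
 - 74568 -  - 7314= - 67254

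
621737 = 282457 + 339280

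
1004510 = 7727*130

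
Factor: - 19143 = -3^3*709^1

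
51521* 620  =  31943020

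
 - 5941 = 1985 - 7926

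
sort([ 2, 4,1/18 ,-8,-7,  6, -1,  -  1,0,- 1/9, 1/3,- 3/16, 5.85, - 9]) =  [ - 9, - 8, - 7, - 1, - 1 , - 3/16,- 1/9,0, 1/18, 1/3,2, 4,5.85,  6 ] 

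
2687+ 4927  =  7614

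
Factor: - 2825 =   -  5^2*113^1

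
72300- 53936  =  18364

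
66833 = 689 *97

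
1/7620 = 1/7620  =  0.00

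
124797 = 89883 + 34914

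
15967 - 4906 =11061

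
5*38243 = 191215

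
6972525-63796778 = -56824253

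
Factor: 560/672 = 2^ ( - 1 )*3^ ( - 1 ) * 5^1 = 5/6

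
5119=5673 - 554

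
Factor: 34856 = 2^3*4357^1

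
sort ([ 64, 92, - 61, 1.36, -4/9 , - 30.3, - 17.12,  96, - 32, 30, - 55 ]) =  [- 61, - 55, - 32, - 30.3, - 17.12, - 4/9, 1.36, 30,  64, 92, 96] 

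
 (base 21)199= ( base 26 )OF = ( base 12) 453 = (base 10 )639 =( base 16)27F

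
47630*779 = 37103770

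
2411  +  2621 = 5032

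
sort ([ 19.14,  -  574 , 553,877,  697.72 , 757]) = [ - 574,19.14, 553,697.72, 757, 877] 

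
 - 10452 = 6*( - 1742 )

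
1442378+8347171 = 9789549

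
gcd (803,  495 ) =11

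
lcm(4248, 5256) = 310104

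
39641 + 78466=118107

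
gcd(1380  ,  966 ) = 138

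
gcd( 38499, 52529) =1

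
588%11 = 5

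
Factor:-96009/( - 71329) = 3^1*32003^1*  71329^( - 1)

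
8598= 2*4299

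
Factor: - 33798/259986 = - 5633/43331 = - 43^1 *131^1*43331^( - 1 )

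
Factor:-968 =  - 2^3 * 11^2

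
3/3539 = 3/3539 = 0.00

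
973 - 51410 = - 50437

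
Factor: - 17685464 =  - 2^3*53^2*787^1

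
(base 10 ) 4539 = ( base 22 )987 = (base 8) 10673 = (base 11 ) 3457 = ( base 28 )5M3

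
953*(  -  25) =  - 23825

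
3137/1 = 3137 = 3137.00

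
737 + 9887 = 10624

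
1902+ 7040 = 8942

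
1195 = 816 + 379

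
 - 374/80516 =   -  1 +40071/40258 = -  0.00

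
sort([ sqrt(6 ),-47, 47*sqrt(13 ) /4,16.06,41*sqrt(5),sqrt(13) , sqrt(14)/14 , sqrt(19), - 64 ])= [-64, - 47,sqrt(14)/14, sqrt( 6), sqrt (13),  sqrt(19 ) , 16.06,47*sqrt(13) /4, 41*sqrt(5 ) ]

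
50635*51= 2582385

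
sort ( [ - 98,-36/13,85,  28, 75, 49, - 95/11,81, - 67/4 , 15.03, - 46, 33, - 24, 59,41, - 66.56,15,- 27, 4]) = [  -  98, - 66.56, - 46, - 27, - 24,-67/4, - 95/11,-36/13,4,15,15.03, 28  ,  33,  41,49, 59,75,81,85 ] 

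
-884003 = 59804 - 943807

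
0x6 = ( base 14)6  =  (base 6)10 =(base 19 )6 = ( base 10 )6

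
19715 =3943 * 5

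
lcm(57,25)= 1425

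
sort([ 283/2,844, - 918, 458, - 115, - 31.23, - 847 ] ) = [ - 918,  -  847, - 115,-31.23 , 283/2, 458, 844]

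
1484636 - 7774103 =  - 6289467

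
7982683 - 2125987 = 5856696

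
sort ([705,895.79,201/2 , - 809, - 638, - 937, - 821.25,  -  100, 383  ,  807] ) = [ - 937, - 821.25, - 809, - 638, - 100, 201/2, 383 , 705, 807, 895.79 ] 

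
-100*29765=-2976500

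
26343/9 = 2927 = 2927.00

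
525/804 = 175/268  =  0.65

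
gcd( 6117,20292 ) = 3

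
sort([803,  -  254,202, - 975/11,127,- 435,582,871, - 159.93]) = [-435, - 254,-159.93, - 975/11 , 127,202, 582,803,  871 ]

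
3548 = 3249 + 299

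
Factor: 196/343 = 2^2*7^( - 1) = 4/7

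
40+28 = 68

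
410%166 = 78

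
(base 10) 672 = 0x2a0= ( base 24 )140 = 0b1010100000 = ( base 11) 561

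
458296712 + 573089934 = 1031386646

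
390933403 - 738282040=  - 347348637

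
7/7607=7/7607 = 0.00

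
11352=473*24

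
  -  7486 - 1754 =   -  9240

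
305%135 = 35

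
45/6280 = 9/1256 = 0.01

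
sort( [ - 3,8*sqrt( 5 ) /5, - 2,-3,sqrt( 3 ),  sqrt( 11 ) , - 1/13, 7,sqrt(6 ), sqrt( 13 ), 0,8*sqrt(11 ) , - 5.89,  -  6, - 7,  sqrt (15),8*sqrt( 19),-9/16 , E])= [ - 7, - 6, - 5.89,- 3 , - 3 ,  -  2, - 9/16 ,-1/13, 0, sqrt(  3 ), sqrt(6 ), E , sqrt( 11), 8*sqrt( 5 ) /5 , sqrt(13 ),sqrt( 15),7,8*sqrt( 11),  8*sqrt( 19 )] 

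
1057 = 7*151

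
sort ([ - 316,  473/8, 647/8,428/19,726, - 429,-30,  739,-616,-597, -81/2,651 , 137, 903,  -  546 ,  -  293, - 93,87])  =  [ - 616, - 597, - 546, - 429, - 316 , - 293 , -93, - 81/2,- 30,428/19,473/8,647/8,87,137,651,726,  739, 903]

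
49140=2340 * 21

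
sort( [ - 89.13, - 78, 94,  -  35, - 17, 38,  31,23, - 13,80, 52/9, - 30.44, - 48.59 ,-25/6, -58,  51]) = [ - 89.13, - 78, - 58, - 48.59,-35, - 30.44, - 17, - 13, -25/6, 52/9, 23,  31, 38, 51,80, 94 ]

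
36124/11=3284 = 3284.00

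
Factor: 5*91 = 455 = 5^1*7^1*13^1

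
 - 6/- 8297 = 6/8297 = 0.00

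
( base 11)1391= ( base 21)419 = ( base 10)1794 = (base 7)5142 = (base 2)11100000010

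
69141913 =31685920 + 37455993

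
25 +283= 308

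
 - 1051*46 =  - 48346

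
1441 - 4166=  - 2725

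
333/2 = 333/2= 166.50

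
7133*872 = 6219976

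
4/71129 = 4/71129 = 0.00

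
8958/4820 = 4479/2410 = 1.86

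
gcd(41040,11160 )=360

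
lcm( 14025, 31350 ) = 532950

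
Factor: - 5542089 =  - 3^1*7^1* 263909^1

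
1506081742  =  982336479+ 523745263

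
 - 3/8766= - 1 + 2921/2922 = - 0.00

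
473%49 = 32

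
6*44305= 265830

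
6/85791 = 2/28597 =0.00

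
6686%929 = 183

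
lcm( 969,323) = 969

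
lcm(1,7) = 7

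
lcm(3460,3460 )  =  3460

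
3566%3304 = 262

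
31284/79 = 396 = 396.00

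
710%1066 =710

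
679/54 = 12 + 31/54 = 12.57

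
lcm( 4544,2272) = 4544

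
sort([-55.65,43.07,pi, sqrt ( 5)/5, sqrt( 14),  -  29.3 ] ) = [ - 55.65,-29.3,sqrt( 5 ) /5,pi,sqrt( 14), 43.07 ]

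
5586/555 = 10 + 12/185 = 10.06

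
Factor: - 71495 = -5^1*79^1*181^1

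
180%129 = 51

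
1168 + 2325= 3493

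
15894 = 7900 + 7994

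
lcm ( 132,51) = 2244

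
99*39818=3941982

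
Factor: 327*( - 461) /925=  - 3^1 * 5^( - 2 ) * 37^( - 1 )*109^1 * 461^1 = -  150747/925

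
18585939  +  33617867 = 52203806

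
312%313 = 312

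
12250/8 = 1531+1/4 = 1531.25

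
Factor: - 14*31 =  - 434=- 2^1*7^1*31^1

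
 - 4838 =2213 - 7051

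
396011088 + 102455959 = 498467047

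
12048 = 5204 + 6844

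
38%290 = 38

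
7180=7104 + 76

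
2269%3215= 2269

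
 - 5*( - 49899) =249495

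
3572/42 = 1786/21 = 85.05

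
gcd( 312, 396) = 12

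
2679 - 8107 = - 5428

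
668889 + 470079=1138968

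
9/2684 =9/2684=   0.00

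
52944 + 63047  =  115991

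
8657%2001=653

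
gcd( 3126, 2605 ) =521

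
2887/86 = 33+49/86 = 33.57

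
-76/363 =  - 76/363 = -0.21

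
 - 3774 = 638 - 4412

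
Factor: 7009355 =5^1*17^1 *82463^1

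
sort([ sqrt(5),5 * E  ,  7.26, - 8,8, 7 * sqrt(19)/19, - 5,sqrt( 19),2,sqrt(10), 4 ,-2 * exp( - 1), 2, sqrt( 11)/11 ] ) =[ - 8,-5, - 2*exp( - 1), sqrt(11)/11, 7*sqrt ( 19)/19, 2 , 2,sqrt( 5),sqrt( 10),  4, sqrt(19), 7.26, 8,5 * E]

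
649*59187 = 38412363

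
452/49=452/49=9.22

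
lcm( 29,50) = 1450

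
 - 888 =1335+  - 2223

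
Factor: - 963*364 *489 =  - 171410148 = - 2^2 * 3^3 * 7^1*13^1*107^1*163^1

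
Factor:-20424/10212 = -2^1= - 2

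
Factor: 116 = 2^2*29^1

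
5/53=5/53 = 0.09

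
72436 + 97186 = 169622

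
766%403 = 363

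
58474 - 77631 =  - 19157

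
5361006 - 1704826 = 3656180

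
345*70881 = 24453945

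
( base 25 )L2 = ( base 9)645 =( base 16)20F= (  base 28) in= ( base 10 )527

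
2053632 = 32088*64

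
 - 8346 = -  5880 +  - 2466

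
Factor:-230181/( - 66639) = 791/229 = 7^1 * 113^1*229^( - 1) 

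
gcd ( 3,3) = 3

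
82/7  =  11 + 5/7 = 11.71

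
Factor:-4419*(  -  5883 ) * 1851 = 48120404427 = 3^4 * 37^1*53^1*491^1*617^1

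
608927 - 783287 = -174360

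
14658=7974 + 6684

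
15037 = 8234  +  6803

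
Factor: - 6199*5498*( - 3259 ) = 111073570418 = 2^1 * 2749^1*3259^1*6199^1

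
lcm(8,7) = 56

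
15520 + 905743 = 921263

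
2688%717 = 537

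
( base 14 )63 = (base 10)87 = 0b1010111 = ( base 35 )2H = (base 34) 2J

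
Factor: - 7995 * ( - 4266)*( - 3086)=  - 105253183620 = -2^2*3^4 * 5^1*13^1 * 41^1*79^1 * 1543^1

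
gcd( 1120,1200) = 80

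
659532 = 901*732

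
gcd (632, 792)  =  8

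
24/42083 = 24/42083 = 0.00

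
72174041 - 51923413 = 20250628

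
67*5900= 395300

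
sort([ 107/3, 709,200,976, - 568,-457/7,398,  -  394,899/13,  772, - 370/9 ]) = [ - 568, - 394,- 457/7,  -  370/9 , 107/3,899/13,200,398 , 709,772,  976 ] 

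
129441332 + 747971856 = 877413188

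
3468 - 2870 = 598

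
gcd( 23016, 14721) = 21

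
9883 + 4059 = 13942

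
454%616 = 454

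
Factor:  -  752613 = - 3^1*250871^1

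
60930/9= 6770 = 6770.00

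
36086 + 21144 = 57230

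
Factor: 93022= 2^1*46511^1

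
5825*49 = 285425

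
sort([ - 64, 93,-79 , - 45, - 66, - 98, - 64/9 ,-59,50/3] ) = [ - 98, -79, - 66,  -  64, - 59  ,  -  45,-64/9,50/3,93] 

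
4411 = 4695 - 284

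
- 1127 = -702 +  -  425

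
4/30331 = 4/30331= 0.00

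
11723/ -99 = -11723/99 = - 118.41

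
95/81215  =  19/16243 = 0.00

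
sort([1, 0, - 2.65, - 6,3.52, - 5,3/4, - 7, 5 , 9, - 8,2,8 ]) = [ - 8, - 7, - 6,- 5, - 2.65, 0, 3/4, 1, 2, 3.52,5,  8, 9]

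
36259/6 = 6043 +1/6  =  6043.17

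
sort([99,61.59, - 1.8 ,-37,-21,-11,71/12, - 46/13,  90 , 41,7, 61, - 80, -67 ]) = [  -  80 ,  -  67, - 37,  -  21 , - 11, - 46/13, - 1.8, 71/12,  7, 41,61,61.59, 90, 99]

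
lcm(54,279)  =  1674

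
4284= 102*42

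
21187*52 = 1101724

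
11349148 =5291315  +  6057833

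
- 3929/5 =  - 786 + 1/5 = -785.80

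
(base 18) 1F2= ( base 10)596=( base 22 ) 152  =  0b1001010100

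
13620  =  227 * 60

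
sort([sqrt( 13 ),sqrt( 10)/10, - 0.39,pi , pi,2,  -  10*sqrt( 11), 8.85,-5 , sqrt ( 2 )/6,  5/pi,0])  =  [ - 10*sqrt( 11), - 5, - 0.39,0,sqrt(2 )/6 , sqrt ( 10)/10, 5/pi,  2,pi,pi,sqrt( 13), 8.85]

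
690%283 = 124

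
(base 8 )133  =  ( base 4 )1123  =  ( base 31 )2t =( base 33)2p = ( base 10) 91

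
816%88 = 24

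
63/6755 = 9/965 = 0.01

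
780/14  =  390/7 = 55.71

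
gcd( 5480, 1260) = 20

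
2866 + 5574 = 8440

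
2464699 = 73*33763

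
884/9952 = 221/2488 = 0.09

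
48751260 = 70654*690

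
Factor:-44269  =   - 44269^1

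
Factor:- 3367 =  - 7^1* 13^1*37^1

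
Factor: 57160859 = 7^1*1009^1*8093^1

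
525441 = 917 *573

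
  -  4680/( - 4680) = 1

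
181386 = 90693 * 2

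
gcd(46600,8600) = 200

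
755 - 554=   201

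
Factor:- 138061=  - 7^1 * 11^2 * 163^1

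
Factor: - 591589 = - 41^1*47^1*307^1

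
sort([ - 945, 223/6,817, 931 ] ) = [- 945, 223/6,817,931] 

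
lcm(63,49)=441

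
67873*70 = 4751110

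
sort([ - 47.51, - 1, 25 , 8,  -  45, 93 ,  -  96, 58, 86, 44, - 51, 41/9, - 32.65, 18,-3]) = [  -  96, - 51, - 47.51, - 45 , - 32.65, - 3, - 1, 41/9, 8, 18, 25,  44, 58, 86,93 ]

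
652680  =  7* 93240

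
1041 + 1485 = 2526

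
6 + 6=12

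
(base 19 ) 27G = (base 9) 1167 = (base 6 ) 4011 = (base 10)871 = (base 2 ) 1101100111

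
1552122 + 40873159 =42425281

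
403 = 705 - 302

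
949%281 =106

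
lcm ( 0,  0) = 0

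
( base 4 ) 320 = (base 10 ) 56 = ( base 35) 1L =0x38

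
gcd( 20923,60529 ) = 7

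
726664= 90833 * 8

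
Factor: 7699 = 7699^1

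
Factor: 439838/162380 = 2^ (-1 )*5^(-1)*7^1 * 23^(- 1) * 89^1 = 623/230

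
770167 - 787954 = -17787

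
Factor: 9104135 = 5^1*19^1*47^1 *2039^1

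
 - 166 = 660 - 826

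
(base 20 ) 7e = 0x9A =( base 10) 154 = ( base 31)4u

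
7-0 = 7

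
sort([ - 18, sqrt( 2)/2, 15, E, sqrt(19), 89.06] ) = [  -  18,sqrt( 2 )/2, E, sqrt( 19),15, 89.06 ] 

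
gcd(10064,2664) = 296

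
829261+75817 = 905078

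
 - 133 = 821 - 954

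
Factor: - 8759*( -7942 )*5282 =2^2*11^1*19^4*139^1*461^1 =367436931796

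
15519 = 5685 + 9834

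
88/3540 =22/885 = 0.02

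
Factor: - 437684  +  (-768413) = -1206097 = -23^1*41^1*1279^1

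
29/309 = 29/309=0.09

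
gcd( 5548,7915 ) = 1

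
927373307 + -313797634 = 613575673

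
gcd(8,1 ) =1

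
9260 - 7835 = 1425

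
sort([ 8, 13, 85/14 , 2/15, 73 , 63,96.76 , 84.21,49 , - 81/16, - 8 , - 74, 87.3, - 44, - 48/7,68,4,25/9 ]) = [ - 74, - 44,  -  8, - 48/7,-81/16,  2/15 , 25/9 , 4,85/14,8,  13,49,63, 68,73,84.21,87.3,96.76]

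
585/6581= 585/6581 = 0.09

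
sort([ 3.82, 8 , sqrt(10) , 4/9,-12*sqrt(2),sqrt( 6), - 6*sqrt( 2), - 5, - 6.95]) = [ - 12*sqrt(2 ), - 6*sqrt(2), - 6.95, - 5 , 4/9 , sqrt(6) , sqrt( 10), 3.82 , 8 ]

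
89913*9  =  809217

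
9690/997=9 + 717/997 = 9.72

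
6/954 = 1/159 = 0.01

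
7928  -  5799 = 2129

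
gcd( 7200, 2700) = 900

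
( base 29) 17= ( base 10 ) 36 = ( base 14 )28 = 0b100100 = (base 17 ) 22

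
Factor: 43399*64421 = 7^1*9203^1*43399^1 = 2795806979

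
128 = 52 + 76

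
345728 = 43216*8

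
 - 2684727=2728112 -5412839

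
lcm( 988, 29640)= 29640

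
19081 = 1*19081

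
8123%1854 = 707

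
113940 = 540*211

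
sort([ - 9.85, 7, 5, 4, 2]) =[-9.85, 2, 4, 5, 7 ]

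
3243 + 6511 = 9754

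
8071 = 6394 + 1677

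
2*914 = 1828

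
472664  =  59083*8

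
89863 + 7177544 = 7267407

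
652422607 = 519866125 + 132556482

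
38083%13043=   11997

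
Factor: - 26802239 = - 743^1 *36073^1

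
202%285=202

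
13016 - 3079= 9937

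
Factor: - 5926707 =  - 3^2 * 691^1*953^1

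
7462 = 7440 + 22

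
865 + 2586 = 3451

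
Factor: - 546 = -2^1 * 3^1*7^1*13^1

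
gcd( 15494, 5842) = 254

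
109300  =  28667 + 80633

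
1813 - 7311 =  - 5498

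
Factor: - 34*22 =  - 2^2*11^1*17^1 = - 748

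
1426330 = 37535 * 38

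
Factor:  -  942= - 2^1*3^1*157^1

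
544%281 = 263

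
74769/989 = 74769/989 = 75.60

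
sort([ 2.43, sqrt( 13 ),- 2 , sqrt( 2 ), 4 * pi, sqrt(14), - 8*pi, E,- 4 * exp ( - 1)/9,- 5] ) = [  -  8*pi, - 5, - 2, - 4*exp ( - 1)/9, sqrt (2),2.43, E , sqrt (13),sqrt (14), 4*pi]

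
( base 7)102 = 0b110011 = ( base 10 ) 51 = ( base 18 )2f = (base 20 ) 2b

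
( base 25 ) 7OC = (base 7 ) 20353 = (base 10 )4987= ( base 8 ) 11573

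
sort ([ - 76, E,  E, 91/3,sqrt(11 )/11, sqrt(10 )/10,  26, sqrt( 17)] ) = [ - 76,sqrt( 11)/11,sqrt(10)/10, E, E, sqrt(17 ),26, 91/3 ] 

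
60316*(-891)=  - 53741556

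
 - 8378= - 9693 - -1315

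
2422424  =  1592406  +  830018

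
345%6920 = 345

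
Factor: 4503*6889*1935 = 60025958145 = 3^3*5^1*19^1*43^1*79^1*83^2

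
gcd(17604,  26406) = 8802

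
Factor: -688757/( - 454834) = 2^( - 1)*277^( - 1 )*821^ ( - 1)*688757^1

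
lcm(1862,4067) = 154546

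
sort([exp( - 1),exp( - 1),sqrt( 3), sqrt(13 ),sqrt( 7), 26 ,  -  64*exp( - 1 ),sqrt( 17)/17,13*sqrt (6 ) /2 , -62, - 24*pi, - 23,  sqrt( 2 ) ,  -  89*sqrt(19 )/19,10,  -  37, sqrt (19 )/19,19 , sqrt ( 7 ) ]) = [  -  24*pi,-62,-37,-64*exp(  -  1),-23, - 89*sqrt( 19) /19,sqrt( 19)/19,sqrt(17) /17,exp (  -  1 ), exp(-1), sqrt( 2 ), sqrt( 3 ), sqrt( 7 ),sqrt( 7 ) , sqrt( 13 ), 10,  13*sqrt( 6 )/2, 19,26] 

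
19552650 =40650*481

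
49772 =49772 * 1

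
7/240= 7/240 = 0.03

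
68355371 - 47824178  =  20531193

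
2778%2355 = 423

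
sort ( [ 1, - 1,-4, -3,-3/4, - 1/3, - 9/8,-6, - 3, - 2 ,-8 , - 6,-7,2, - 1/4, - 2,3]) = [ - 8, - 7, - 6,  -  6, - 4, - 3,  -  3, - 2 , - 2, - 9/8 , - 1, - 3/4, - 1/3,-1/4, 1, 2, 3] 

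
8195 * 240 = 1966800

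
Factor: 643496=2^3 * 7^1*11491^1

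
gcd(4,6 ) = 2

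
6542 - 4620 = 1922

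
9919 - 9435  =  484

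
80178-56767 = 23411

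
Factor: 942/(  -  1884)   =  -2^(-1)= -1/2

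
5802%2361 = 1080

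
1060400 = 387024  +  673376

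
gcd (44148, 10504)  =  52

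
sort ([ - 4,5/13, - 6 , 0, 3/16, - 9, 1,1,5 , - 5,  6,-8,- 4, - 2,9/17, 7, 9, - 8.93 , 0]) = [ - 9, - 8.93,  -  8, - 6,  -  5, - 4, - 4, - 2, 0, 0, 3/16, 5/13, 9/17, 1, 1,5,6,7, 9]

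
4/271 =4/271 = 0.01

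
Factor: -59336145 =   -  3^4*5^1*11^1*19^1*701^1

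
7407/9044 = 7407/9044 =0.82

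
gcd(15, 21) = 3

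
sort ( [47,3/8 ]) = [3/8, 47 ] 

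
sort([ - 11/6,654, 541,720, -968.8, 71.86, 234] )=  [ - 968.8,-11/6, 71.86,234,541,654,720] 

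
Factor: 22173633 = 3^2* 23^1 * 107119^1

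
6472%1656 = 1504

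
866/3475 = 866/3475 = 0.25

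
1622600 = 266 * 6100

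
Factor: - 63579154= - 2^1 * 151^1 * 210527^1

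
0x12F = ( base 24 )cf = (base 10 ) 303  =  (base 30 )a3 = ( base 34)8v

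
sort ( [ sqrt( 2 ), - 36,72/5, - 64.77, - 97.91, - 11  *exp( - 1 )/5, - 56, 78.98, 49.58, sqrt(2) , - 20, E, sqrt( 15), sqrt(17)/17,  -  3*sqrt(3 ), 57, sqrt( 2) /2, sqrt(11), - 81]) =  [ - 97.91, - 81, - 64.77, - 56, - 36, - 20, - 3*sqrt( 3 ),  -  11*exp( - 1 )/5, sqrt(17)/17,  sqrt(2)/2, sqrt ( 2 ),sqrt(2 ),  E, sqrt( 11 ), sqrt(15 ),72/5, 49.58,57, 78.98 ]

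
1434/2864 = 717/1432 = 0.50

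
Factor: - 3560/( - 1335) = 8/3 = 2^3*3^(- 1)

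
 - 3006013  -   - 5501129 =2495116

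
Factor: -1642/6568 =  - 2^( - 2) = -  1/4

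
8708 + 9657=18365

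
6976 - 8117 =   -  1141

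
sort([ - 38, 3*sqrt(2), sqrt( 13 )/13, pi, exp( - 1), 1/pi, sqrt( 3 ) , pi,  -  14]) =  [ - 38, - 14,sqrt( 13)/13, 1/pi, exp(-1 ),sqrt( 3), pi, pi , 3*sqrt(  2 )]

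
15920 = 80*199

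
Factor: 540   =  2^2*3^3 * 5^1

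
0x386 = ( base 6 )4102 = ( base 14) 486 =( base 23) 1g5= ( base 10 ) 902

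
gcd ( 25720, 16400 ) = 40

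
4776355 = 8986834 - 4210479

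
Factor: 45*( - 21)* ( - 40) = 37800 = 2^3 * 3^3*5^2*7^1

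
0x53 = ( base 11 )76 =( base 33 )2H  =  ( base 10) 83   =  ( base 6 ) 215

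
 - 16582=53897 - 70479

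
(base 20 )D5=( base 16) 109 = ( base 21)cd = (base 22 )C1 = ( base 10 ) 265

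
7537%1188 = 409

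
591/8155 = 591/8155 = 0.07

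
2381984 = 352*6767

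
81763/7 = 81763/7  =  11680.43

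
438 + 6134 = 6572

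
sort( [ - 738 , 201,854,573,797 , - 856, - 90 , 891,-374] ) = [  -  856,-738,  -  374, - 90,201, 573,797,854,891]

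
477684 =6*79614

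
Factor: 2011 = 2011^1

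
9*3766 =33894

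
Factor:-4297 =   -  4297^1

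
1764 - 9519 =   -  7755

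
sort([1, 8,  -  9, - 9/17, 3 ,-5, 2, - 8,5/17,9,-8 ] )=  [  -  9,-8,-8 ,-5, - 9/17, 5/17,1,2,3,8, 9]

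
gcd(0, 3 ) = 3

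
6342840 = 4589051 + 1753789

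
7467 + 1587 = 9054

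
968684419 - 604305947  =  364378472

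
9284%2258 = 252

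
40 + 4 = 44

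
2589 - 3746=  - 1157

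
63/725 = 63/725 =0.09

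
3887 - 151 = 3736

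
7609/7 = 1087= 1087.00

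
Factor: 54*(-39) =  - 2106 = - 2^1*3^4*13^1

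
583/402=583/402 = 1.45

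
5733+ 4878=10611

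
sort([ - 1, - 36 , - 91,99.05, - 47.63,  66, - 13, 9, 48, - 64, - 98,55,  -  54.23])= [ - 98, - 91 , - 64, - 54.23 , - 47.63,-36,  -  13 ,- 1, 9,48, 55 , 66, 99.05]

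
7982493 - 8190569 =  - 208076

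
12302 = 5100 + 7202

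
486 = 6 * 81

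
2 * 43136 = 86272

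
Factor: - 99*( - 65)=3^2 * 5^1 * 11^1*13^1=6435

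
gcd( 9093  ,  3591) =21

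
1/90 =1/90 = 0.01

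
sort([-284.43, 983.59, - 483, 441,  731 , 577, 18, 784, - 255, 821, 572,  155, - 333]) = [ - 483,-333, -284.43, - 255, 18, 155, 441, 572, 577, 731,784, 821,983.59] 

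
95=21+74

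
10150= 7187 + 2963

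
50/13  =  3 + 11/13 = 3.85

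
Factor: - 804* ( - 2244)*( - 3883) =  - 7005615408 = - 2^4*3^2 * 11^2*17^1*67^1 * 353^1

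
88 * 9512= 837056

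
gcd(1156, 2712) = 4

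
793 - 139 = 654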